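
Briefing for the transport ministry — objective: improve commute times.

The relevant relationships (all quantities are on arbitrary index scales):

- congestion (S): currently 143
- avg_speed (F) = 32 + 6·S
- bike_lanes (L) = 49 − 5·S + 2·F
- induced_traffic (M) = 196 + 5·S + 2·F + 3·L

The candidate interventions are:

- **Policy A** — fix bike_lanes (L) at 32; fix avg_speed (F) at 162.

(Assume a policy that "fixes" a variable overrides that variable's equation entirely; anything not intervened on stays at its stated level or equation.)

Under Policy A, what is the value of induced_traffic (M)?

1331

Policy A (L := 32, F := 162):
  S = 143
  F = 162
  L = 32
  M = 196 + 5·143 + 2·162 + 3·32 = 1331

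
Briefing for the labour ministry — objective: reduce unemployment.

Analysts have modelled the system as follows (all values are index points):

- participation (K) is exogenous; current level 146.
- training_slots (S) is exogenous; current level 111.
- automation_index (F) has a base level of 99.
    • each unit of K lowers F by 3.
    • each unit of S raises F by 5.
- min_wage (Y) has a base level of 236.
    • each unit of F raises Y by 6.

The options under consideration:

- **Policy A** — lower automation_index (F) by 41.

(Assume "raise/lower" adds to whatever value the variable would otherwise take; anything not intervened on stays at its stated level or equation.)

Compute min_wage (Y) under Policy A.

Policy A (F − 41):
  K = 146
  S = 111
  F = 99 − 3·146 + 5·111 (−41 from intervention) = 175
  Y = 236 + 6·175 = 1286

1286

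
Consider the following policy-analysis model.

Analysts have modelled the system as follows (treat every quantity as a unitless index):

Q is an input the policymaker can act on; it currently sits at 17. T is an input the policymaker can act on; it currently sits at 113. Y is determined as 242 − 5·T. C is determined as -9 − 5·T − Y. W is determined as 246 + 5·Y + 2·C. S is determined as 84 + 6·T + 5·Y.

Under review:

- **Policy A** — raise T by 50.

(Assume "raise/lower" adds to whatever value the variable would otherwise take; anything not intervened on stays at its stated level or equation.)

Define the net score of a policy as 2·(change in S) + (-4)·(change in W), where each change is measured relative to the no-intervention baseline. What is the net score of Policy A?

Baseline:
  T = 113
  Y = 242 − 5·113 = -323
  C = -9 − 5·113 − (-323) = -251
  W = 246 + 5·(-323) + 2·(-251) = -1871
  S = 84 + 6·113 + 5·(-323) = -853
Policy A (T + 50):
  T = 113 + 50 = 163
  Y = 242 − 5·163 = -573
  C = -9 − 5·163 − (-573) = -251
  W = 246 + 5·(-573) + 2·(-251) = -3121
  S = 84 + 6·163 + 5·(-573) = -1803
ΔS = -1803 − (-853) = -950; ΔW = -3121 − (-1871) = -1250
Score = 2·(-950) + (-4)·(-1250) = 3100

3100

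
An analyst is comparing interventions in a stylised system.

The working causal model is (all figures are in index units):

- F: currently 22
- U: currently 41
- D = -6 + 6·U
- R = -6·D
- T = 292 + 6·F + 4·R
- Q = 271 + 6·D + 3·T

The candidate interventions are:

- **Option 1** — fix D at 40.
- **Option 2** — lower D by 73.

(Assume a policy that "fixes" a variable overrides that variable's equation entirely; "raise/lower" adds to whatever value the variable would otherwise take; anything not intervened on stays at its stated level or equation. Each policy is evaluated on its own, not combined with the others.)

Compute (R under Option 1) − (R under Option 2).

762

Option 1 (D := 40):
  U = 41
  D = 40
  R = 0 − 6·40 = -240
Option 2 (D − 73):
  U = 41
  D = -6 + 6·41 (−73 from intervention) = 167
  R = 0 − 6·167 = -1002
R: -240 − (-1002) = 762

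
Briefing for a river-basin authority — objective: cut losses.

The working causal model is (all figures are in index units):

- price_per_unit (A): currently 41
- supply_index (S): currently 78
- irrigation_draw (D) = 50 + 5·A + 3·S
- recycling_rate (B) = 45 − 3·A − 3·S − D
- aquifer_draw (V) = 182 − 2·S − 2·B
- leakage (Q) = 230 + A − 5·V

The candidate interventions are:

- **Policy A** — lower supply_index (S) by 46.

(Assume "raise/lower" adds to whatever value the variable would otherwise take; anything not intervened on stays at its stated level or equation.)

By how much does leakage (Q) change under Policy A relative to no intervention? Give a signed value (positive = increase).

Baseline:
  A = 41
  S = 78
  D = 50 + 5·41 + 3·78 = 489
  B = 45 − 3·41 − 3·78 − 489 = -801
  V = 182 − 2·78 − 2·(-801) = 1628
  Q = 230 + 41 − 5·1628 = -7869
Policy A (S − 46):
  A = 41
  S = 78 − 46 = 32
  D = 50 + 5·41 + 3·32 = 351
  B = 45 − 3·41 − 3·32 − 351 = -525
  V = 182 − 2·32 − 2·(-525) = 1168
  Q = 230 + 41 − 5·1168 = -5569
Change in Q: -5569 − (-7869) = 2300

2300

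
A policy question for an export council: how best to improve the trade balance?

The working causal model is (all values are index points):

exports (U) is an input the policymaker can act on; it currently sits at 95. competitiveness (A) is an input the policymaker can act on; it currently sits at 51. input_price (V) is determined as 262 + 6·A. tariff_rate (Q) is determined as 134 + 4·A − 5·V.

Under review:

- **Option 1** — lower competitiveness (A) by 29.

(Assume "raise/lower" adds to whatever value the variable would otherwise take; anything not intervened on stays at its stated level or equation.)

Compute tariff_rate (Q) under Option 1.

-1748

Option 1 (A − 29):
  A = 51 − 29 = 22
  V = 262 + 6·22 = 394
  Q = 134 + 4·22 − 5·394 = -1748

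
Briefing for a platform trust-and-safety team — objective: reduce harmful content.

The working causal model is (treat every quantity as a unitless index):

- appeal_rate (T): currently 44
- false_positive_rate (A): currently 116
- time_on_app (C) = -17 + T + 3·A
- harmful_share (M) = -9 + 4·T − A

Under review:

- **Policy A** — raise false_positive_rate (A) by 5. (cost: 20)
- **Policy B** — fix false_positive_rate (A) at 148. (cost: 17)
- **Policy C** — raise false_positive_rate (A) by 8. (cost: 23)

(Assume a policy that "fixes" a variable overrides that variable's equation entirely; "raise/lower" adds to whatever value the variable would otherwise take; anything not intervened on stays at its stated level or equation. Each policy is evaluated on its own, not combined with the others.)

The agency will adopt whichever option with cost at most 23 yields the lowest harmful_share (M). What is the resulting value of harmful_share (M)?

Policy A (A + 5):
  T = 44
  A = 116 + 5 = 121
  M = -9 + 4·44 − 121 = 46
Policy B (A := 148):
  T = 44
  A = 148
  M = -9 + 4·44 − 148 = 19
Policy C (A + 8):
  T = 44
  A = 116 + 8 = 124
  M = -9 + 4·44 − 124 = 43
Comparing — Policy A: M=46, Policy B: M=19, Policy C: M=43. Lowest is 19 (Policy B).

19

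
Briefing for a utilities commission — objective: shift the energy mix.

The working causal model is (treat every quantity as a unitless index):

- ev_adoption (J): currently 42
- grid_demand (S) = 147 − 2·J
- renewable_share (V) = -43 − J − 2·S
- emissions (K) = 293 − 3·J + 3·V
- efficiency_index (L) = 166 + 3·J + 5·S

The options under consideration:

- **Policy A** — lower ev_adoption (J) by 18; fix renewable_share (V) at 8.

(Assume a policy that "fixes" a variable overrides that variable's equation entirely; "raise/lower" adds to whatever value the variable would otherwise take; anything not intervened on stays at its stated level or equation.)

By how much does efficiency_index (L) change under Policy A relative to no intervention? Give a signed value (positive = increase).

Baseline:
  J = 42
  S = 147 − 2·42 = 63
  L = 166 + 3·42 + 5·63 = 607
Policy A (J − 18, V := 8):
  J = 42 − 18 = 24
  S = 147 − 2·24 = 99
  L = 166 + 3·24 + 5·99 = 733
Change in L: 733 − 607 = 126

126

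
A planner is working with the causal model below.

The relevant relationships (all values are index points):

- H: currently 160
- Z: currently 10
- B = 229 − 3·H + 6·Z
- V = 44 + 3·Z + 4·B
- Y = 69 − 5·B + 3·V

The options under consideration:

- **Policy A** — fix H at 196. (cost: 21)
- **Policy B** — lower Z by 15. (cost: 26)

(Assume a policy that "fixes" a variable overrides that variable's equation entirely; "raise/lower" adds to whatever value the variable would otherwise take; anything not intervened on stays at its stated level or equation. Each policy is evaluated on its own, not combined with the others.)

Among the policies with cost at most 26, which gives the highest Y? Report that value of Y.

Policy A (H := 196):
  H = 196
  Z = 10
  B = 229 − 3·196 + 6·10 = -299
  V = 44 + 3·10 + 4·(-299) = -1122
  Y = 69 − 5·(-299) + 3·(-1122) = -1802
Policy B (Z − 15):
  H = 160
  Z = 10 − 15 = -5
  B = 229 − 3·160 + 6·(-5) = -281
  V = 44 + 3·(-5) + 4·(-281) = -1095
  Y = 69 − 5·(-281) + 3·(-1095) = -1811
Comparing — Policy A: Y=-1802, Policy B: Y=-1811. Highest is -1802 (Policy A).

-1802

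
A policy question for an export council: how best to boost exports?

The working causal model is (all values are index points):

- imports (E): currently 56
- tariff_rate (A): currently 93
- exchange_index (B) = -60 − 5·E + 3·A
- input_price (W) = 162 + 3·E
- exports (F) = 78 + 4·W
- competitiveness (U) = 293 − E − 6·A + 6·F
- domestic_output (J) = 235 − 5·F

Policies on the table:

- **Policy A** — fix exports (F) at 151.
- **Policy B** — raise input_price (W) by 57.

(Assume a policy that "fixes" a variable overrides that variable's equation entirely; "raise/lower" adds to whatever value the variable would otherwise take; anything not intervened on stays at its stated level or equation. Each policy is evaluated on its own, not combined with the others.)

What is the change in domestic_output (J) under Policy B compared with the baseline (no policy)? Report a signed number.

-1140

Baseline:
  E = 56
  W = 162 + 3·56 = 330
  F = 78 + 4·330 = 1398
  J = 235 − 5·1398 = -6755
Policy B (W + 57):
  E = 56
  W = 162 + 3·56 (+57 from intervention) = 387
  F = 78 + 4·387 = 1626
  J = 235 − 5·1626 = -7895
Change in J: -7895 − (-6755) = -1140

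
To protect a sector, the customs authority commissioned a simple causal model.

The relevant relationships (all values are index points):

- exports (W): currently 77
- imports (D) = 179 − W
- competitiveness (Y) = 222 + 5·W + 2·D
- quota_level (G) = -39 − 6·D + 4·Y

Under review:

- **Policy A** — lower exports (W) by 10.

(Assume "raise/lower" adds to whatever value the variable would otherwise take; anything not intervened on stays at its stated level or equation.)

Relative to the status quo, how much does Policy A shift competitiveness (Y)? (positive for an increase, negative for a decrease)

Baseline:
  W = 77
  D = 179 − 77 = 102
  Y = 222 + 5·77 + 2·102 = 811
Policy A (W − 10):
  W = 77 − 10 = 67
  D = 179 − 67 = 112
  Y = 222 + 5·67 + 2·112 = 781
Change in Y: 781 − 811 = -30

-30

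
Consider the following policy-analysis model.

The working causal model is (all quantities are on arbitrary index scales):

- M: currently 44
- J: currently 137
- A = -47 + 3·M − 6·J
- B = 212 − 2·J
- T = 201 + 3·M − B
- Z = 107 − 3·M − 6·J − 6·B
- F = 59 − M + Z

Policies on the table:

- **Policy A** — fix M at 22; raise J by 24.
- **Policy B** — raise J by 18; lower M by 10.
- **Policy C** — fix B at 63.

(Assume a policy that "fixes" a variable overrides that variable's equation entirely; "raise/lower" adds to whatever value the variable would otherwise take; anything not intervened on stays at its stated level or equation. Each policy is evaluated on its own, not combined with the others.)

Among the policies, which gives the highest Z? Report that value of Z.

-265

Policy A (M := 22, J + 24):
  M = 22
  J = 137 + 24 = 161
  B = 212 − 2·161 = -110
  Z = 107 − 3·22 − 6·161 − 6·(-110) = -265
Policy B (J + 18, M − 10):
  M = 44 − 10 = 34
  J = 137 + 18 = 155
  B = 212 − 2·155 = -98
  Z = 107 − 3·34 − 6·155 − 6·(-98) = -337
Policy C (B := 63):
  M = 44
  J = 137
  B = 63
  Z = 107 − 3·44 − 6·137 − 6·63 = -1225
Comparing — Policy A: Z=-265, Policy B: Z=-337, Policy C: Z=-1225. Highest is -265 (Policy A).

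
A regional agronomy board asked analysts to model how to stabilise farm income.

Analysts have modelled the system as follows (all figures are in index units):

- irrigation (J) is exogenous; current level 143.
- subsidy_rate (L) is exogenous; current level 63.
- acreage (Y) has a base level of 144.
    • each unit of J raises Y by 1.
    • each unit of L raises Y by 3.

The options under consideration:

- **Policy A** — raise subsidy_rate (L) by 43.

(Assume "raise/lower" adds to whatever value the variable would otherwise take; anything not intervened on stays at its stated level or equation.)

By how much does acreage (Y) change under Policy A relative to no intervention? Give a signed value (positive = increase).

Baseline:
  J = 143
  L = 63
  Y = 144 + 143 + 3·63 = 476
Policy A (L + 43):
  J = 143
  L = 63 + 43 = 106
  Y = 144 + 143 + 3·106 = 605
Change in Y: 605 − 476 = 129

129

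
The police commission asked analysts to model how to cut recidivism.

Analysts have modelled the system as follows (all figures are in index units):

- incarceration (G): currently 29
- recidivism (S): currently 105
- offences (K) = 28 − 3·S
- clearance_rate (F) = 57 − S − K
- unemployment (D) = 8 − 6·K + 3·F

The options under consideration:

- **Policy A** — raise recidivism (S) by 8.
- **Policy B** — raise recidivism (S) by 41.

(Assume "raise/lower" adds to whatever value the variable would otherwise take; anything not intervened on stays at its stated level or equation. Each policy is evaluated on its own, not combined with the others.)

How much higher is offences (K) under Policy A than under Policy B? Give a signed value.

Policy A (S + 8):
  S = 105 + 8 = 113
  K = 28 − 3·113 = -311
Policy B (S + 41):
  S = 105 + 41 = 146
  K = 28 − 3·146 = -410
K: -311 − (-410) = 99

99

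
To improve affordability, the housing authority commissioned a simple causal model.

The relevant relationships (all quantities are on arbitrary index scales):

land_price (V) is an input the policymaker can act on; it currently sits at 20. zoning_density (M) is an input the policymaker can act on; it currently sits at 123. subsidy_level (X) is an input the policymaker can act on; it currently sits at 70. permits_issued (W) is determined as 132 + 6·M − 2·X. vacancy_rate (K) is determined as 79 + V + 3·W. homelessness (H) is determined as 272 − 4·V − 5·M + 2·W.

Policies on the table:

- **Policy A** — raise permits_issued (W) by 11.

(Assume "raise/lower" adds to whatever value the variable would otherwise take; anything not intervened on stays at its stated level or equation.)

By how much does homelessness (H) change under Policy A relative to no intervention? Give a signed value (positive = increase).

22

Baseline:
  V = 20
  M = 123
  X = 70
  W = 132 + 6·123 − 2·70 = 730
  H = 272 − 4·20 − 5·123 + 2·730 = 1037
Policy A (W + 11):
  V = 20
  M = 123
  X = 70
  W = 132 + 6·123 − 2·70 (+11 from intervention) = 741
  H = 272 − 4·20 − 5·123 + 2·741 = 1059
Change in H: 1059 − 1037 = 22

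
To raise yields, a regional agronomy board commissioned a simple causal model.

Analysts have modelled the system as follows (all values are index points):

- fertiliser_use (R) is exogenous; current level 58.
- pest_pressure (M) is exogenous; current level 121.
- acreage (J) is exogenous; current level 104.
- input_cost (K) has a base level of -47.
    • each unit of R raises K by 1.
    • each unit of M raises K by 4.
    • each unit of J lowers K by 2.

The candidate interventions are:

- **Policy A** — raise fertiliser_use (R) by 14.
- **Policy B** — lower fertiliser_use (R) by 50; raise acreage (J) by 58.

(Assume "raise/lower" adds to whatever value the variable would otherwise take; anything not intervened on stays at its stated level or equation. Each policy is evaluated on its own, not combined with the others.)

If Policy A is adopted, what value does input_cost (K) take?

Policy A (R + 14):
  R = 58 + 14 = 72
  M = 121
  J = 104
  K = -47 + 72 + 4·121 − 2·104 = 301

301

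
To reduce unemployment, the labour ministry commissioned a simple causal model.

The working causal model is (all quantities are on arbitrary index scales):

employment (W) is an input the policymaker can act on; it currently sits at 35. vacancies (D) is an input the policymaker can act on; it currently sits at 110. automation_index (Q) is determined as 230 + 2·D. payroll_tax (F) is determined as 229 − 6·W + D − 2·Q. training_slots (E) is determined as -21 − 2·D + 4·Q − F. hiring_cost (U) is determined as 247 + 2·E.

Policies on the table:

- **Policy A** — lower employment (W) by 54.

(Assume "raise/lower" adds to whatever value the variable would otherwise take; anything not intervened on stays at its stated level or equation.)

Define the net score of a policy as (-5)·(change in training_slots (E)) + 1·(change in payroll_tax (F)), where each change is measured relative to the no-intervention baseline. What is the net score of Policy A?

Baseline:
  W = 35
  D = 110
  Q = 230 + 2·110 = 450
  F = 229 − 6·35 + 110 − 2·450 = -771
  E = -21 − 2·110 + 4·450 − (-771) = 2330
Policy A (W − 54):
  W = 35 − 54 = -19
  D = 110
  Q = 230 + 2·110 = 450
  F = 229 − 6·(-19) + 110 − 2·450 = -447
  E = -21 − 2·110 + 4·450 − (-447) = 2006
ΔE = 2006 − 2330 = -324; ΔF = -447 − (-771) = 324
Score = (-5)·(-324) + 1·324 = 1944

1944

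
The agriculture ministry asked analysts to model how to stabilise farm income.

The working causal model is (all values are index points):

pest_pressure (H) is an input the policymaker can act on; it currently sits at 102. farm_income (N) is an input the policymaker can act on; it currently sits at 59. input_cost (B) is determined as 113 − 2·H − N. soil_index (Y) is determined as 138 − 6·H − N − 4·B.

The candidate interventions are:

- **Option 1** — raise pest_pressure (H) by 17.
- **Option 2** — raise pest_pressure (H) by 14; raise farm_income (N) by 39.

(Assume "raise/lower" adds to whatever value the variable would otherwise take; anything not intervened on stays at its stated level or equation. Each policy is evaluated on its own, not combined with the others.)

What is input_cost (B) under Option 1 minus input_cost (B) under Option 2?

Option 1 (H + 17):
  H = 102 + 17 = 119
  N = 59
  B = 113 − 2·119 − 59 = -184
Option 2 (H + 14, N + 39):
  H = 102 + 14 = 116
  N = 59 + 39 = 98
  B = 113 − 2·116 − 98 = -217
B: -184 − (-217) = 33

33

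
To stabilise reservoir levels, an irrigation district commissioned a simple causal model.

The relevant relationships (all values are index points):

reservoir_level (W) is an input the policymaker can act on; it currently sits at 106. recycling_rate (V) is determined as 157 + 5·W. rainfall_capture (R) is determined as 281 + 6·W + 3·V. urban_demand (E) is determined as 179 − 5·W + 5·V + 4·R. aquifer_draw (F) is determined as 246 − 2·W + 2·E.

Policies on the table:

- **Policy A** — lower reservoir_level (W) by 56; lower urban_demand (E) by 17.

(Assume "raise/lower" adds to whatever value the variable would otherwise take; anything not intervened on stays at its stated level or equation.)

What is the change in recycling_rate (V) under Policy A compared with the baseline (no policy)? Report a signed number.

-280

Baseline:
  W = 106
  V = 157 + 5·106 = 687
Policy A (W − 56, E − 17):
  W = 106 − 56 = 50
  V = 157 + 5·50 = 407
Change in V: 407 − 687 = -280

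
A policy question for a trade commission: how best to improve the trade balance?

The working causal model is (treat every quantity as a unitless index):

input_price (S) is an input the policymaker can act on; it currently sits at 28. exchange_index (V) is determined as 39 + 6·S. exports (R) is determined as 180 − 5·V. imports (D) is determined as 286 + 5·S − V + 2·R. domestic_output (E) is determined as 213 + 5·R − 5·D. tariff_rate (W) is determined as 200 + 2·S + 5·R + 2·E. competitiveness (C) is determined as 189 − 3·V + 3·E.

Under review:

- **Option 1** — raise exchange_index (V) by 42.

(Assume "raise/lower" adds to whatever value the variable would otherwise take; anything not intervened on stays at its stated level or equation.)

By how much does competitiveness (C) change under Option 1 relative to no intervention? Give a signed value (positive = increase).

Baseline:
  S = 28
  V = 39 + 6·28 = 207
  R = 180 − 5·207 = -855
  D = 286 + 5·28 − 207 + 2·(-855) = -1491
  E = 213 + 5·(-855) − 5·(-1491) = 3393
  C = 189 − 3·207 + 3·3393 = 9747
Option 1 (V + 42):
  S = 28
  V = 39 + 6·28 (+42 from intervention) = 249
  R = 180 − 5·249 = -1065
  D = 286 + 5·28 − 249 + 2·(-1065) = -1953
  E = 213 + 5·(-1065) − 5·(-1953) = 4653
  C = 189 − 3·249 + 3·4653 = 13401
Change in C: 13401 − 9747 = 3654

3654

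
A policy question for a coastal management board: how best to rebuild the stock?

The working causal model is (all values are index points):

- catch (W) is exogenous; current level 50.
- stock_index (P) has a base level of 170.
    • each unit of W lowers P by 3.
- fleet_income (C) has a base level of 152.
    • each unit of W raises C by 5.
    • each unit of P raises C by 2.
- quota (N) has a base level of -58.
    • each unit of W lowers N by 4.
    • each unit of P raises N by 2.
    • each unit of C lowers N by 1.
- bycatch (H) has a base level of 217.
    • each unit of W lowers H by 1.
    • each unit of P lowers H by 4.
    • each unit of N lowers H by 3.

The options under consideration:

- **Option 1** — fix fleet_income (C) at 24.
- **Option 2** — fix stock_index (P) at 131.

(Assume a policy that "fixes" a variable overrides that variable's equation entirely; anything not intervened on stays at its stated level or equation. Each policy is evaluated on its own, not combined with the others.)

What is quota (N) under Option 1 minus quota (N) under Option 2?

418

Option 1 (C := 24):
  W = 50
  P = 170 − 3·50 = 20
  C = 24
  N = -58 − 4·50 + 2·20 − 24 = -242
Option 2 (P := 131):
  W = 50
  P = 131
  C = 152 + 5·50 + 2·131 = 664
  N = -58 − 4·50 + 2·131 − 664 = -660
N: -242 − (-660) = 418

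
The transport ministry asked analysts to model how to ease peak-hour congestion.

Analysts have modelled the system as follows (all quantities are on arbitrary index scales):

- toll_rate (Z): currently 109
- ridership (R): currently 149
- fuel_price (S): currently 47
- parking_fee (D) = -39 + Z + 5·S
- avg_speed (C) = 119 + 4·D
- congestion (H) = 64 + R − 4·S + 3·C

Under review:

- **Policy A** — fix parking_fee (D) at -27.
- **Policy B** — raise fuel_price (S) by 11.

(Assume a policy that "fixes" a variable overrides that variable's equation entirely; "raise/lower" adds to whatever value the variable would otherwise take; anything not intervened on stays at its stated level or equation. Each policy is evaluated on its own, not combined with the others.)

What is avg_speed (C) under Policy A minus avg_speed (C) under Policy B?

-1548

Policy A (D := -27):
  Z = 109
  S = 47
  D = -27
  C = 119 + 4·(-27) = 11
Policy B (S + 11):
  Z = 109
  S = 47 + 11 = 58
  D = -39 + 109 + 5·58 = 360
  C = 119 + 4·360 = 1559
C: 11 − 1559 = -1548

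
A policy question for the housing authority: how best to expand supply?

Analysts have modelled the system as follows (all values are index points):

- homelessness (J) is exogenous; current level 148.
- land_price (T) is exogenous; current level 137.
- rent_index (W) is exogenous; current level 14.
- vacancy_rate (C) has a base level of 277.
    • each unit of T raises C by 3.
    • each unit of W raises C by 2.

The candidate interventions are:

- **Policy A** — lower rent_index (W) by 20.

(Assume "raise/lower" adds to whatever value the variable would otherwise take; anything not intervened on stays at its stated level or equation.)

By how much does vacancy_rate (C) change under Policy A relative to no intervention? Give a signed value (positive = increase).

-40

Baseline:
  T = 137
  W = 14
  C = 277 + 3·137 + 2·14 = 716
Policy A (W − 20):
  T = 137
  W = 14 − 20 = -6
  C = 277 + 3·137 + 2·(-6) = 676
Change in C: 676 − 716 = -40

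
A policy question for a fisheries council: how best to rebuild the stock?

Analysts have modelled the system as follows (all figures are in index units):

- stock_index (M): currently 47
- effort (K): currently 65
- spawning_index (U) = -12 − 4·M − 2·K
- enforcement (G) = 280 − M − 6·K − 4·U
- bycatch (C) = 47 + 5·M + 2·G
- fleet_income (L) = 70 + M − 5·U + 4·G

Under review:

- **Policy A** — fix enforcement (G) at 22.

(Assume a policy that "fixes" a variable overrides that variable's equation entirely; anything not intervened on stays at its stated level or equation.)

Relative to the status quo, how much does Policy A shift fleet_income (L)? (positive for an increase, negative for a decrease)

Baseline:
  M = 47
  K = 65
  U = -12 − 4·47 − 2·65 = -330
  G = 280 − 47 − 6·65 − 4·(-330) = 1163
  L = 70 + 47 − 5·(-330) + 4·1163 = 6419
Policy A (G := 22):
  M = 47
  K = 65
  U = -12 − 4·47 − 2·65 = -330
  G = 22
  L = 70 + 47 − 5·(-330) + 4·22 = 1855
Change in L: 1855 − 6419 = -4564

-4564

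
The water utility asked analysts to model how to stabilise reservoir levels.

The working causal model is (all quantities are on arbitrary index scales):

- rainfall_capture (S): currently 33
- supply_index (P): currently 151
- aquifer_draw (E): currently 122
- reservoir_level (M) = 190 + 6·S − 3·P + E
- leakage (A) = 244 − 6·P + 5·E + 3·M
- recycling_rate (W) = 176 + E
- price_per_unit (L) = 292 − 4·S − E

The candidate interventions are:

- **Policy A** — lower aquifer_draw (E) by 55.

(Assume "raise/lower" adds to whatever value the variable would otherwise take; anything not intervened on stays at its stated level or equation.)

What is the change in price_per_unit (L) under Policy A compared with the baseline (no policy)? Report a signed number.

55

Baseline:
  S = 33
  E = 122
  L = 292 − 4·33 − 122 = 38
Policy A (E − 55):
  S = 33
  E = 122 − 55 = 67
  L = 292 − 4·33 − 67 = 93
Change in L: 93 − 38 = 55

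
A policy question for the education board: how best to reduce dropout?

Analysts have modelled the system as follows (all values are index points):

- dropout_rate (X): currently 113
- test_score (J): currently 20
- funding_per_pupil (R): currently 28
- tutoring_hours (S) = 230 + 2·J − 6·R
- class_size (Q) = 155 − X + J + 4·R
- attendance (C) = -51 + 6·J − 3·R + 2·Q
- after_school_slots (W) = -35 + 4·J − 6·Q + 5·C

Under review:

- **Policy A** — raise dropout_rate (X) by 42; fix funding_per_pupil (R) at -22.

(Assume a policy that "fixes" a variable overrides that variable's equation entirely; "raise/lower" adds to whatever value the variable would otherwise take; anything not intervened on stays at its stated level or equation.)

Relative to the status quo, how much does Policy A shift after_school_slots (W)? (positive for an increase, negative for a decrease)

-218

Baseline:
  X = 113
  J = 20
  R = 28
  Q = 155 − 113 + 20 + 4·28 = 174
  C = -51 + 6·20 − 3·28 + 2·174 = 333
  W = -35 + 4·20 − 6·174 + 5·333 = 666
Policy A (X + 42, R := -22):
  X = 113 + 42 = 155
  J = 20
  R = -22
  Q = 155 − 155 + 20 + 4·(-22) = -68
  C = -51 + 6·20 − 3·(-22) + 2·(-68) = -1
  W = -35 + 4·20 − 6·(-68) + 5·(-1) = 448
Change in W: 448 − 666 = -218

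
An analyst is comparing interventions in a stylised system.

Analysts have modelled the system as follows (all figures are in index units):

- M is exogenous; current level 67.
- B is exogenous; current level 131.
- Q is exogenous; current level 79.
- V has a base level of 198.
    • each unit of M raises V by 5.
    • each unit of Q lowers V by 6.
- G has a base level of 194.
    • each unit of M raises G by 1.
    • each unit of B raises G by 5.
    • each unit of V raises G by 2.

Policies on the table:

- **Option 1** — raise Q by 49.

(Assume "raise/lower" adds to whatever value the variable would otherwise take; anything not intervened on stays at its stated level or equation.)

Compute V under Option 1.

Option 1 (Q + 49):
  M = 67
  Q = 79 + 49 = 128
  V = 198 + 5·67 − 6·128 = -235

-235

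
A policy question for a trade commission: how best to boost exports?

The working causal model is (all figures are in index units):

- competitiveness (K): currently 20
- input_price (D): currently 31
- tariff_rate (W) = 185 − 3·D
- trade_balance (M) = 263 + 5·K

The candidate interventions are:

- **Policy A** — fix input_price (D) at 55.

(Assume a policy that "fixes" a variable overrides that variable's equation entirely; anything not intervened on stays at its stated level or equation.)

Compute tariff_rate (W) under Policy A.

20

Policy A (D := 55):
  D = 55
  W = 185 − 3·55 = 20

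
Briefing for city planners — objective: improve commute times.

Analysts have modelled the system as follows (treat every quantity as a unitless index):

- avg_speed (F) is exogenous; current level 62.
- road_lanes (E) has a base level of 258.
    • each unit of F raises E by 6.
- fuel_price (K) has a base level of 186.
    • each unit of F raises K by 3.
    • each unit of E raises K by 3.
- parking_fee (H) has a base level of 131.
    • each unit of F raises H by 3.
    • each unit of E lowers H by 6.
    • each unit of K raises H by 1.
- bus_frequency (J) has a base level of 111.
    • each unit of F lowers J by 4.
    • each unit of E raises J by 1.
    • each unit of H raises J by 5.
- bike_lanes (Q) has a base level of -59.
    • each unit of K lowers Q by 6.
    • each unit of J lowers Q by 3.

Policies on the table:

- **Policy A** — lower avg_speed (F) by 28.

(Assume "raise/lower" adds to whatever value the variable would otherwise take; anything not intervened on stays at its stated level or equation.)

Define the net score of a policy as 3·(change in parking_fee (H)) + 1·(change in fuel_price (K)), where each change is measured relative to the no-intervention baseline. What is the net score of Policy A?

Baseline:
  F = 62
  E = 258 + 6·62 = 630
  K = 186 + 3·62 + 3·630 = 2262
  H = 131 + 3·62 − 6·630 + 2262 = -1201
Policy A (F − 28):
  F = 62 − 28 = 34
  E = 258 + 6·34 = 462
  K = 186 + 3·34 + 3·462 = 1674
  H = 131 + 3·34 − 6·462 + 1674 = -865
ΔH = -865 − (-1201) = 336; ΔK = 1674 − 2262 = -588
Score = 3·336 + 1·(-588) = 420

420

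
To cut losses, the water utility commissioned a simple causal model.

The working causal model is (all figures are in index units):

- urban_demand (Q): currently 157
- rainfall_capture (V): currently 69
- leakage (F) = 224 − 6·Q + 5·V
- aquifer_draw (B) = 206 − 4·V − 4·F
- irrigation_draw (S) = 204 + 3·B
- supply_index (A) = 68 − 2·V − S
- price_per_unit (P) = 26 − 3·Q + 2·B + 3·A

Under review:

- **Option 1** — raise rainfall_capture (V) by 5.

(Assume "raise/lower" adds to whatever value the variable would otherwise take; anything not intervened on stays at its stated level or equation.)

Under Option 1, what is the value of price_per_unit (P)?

Option 1 (V + 5):
  Q = 157
  V = 69 + 5 = 74
  F = 224 − 6·157 + 5·74 = -348
  B = 206 − 4·74 − 4·(-348) = 1302
  S = 204 + 3·1302 = 4110
  A = 68 − 2·74 − 4110 = -4190
  P = 26 − 3·157 + 2·1302 + 3·(-4190) = -10411

-10411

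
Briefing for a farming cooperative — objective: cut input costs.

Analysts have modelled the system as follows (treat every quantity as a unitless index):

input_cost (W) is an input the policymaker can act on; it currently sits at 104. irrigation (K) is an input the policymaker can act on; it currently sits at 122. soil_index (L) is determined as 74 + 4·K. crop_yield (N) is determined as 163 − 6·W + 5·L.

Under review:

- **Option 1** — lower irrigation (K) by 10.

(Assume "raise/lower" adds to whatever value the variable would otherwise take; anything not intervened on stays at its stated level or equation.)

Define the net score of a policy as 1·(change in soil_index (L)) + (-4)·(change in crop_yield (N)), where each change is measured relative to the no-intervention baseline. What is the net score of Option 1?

Baseline:
  W = 104
  K = 122
  L = 74 + 4·122 = 562
  N = 163 − 6·104 + 5·562 = 2349
Option 1 (K − 10):
  W = 104
  K = 122 − 10 = 112
  L = 74 + 4·112 = 522
  N = 163 − 6·104 + 5·522 = 2149
ΔL = 522 − 562 = -40; ΔN = 2149 − 2349 = -200
Score = 1·(-40) + (-4)·(-200) = 760

760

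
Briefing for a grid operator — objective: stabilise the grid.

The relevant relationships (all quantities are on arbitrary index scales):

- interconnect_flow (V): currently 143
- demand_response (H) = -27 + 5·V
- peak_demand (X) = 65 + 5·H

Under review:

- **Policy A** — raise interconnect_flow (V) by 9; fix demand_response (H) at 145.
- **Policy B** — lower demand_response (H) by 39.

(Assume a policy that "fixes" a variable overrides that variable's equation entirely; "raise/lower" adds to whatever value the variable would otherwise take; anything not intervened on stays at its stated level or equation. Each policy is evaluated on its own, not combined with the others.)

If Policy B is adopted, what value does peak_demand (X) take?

3310

Policy B (H − 39):
  V = 143
  H = -27 + 5·143 (−39 from intervention) = 649
  X = 65 + 5·649 = 3310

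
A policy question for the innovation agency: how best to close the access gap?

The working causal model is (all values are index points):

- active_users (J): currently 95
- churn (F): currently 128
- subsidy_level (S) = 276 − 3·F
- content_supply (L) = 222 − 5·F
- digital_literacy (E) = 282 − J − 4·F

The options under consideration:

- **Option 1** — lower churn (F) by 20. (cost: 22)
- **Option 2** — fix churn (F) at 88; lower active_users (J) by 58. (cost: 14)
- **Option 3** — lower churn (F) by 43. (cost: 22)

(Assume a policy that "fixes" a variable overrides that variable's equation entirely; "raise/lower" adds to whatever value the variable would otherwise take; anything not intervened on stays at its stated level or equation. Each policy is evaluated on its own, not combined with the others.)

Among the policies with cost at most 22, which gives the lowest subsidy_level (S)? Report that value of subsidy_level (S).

-48

Option 1 (F − 20):
  F = 128 − 20 = 108
  S = 276 − 3·108 = -48
Option 2 (F := 88, J − 58):
  F = 88
  S = 276 − 3·88 = 12
Option 3 (F − 43):
  F = 128 − 43 = 85
  S = 276 − 3·85 = 21
Comparing — Option 1: S=-48, Option 2: S=12, Option 3: S=21. Lowest is -48 (Option 1).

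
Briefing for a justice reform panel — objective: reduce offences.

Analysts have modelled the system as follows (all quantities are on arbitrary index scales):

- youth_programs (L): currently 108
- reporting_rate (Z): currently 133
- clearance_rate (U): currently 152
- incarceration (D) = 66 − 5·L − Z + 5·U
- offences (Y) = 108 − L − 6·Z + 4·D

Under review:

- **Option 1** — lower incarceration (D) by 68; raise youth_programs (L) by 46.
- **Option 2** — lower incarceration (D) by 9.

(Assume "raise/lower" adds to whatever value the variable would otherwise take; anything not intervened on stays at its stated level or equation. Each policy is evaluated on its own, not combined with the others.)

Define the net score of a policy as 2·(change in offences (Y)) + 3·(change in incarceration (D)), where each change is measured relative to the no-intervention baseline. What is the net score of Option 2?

-99

Baseline:
  L = 108
  Z = 133
  U = 152
  D = 66 − 5·108 − 133 + 5·152 = 153
  Y = 108 − 108 − 6·133 + 4·153 = -186
Option 2 (D − 9):
  L = 108
  Z = 133
  U = 152
  D = 66 − 5·108 − 133 + 5·152 (−9 from intervention) = 144
  Y = 108 − 108 − 6·133 + 4·144 = -222
ΔY = -222 − (-186) = -36; ΔD = 144 − 153 = -9
Score = 2·(-36) + 3·(-9) = -99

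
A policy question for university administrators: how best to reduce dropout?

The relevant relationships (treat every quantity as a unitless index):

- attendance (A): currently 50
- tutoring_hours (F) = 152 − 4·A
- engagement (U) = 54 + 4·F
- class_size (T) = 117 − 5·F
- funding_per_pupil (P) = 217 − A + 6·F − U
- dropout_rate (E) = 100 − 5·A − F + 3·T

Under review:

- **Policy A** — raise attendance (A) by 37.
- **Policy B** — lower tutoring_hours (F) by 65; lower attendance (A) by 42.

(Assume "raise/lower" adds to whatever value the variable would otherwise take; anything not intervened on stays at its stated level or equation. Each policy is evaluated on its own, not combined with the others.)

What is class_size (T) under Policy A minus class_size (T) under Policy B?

1255

Policy A (A + 37):
  A = 50 + 37 = 87
  F = 152 − 4·87 = -196
  T = 117 − 5·(-196) = 1097
Policy B (F − 65, A − 42):
  A = 50 − 42 = 8
  F = 152 − 4·8 (−65 from intervention) = 55
  T = 117 − 5·55 = -158
T: 1097 − (-158) = 1255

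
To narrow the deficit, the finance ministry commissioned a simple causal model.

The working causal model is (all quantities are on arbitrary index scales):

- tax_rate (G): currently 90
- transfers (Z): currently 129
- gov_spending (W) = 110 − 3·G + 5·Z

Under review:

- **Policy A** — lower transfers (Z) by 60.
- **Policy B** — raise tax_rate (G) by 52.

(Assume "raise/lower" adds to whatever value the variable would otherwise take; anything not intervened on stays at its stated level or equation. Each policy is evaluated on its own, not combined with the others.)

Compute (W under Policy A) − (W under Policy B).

Policy A (Z − 60):
  G = 90
  Z = 129 − 60 = 69
  W = 110 − 3·90 + 5·69 = 185
Policy B (G + 52):
  G = 90 + 52 = 142
  Z = 129
  W = 110 − 3·142 + 5·129 = 329
W: 185 − 329 = -144

-144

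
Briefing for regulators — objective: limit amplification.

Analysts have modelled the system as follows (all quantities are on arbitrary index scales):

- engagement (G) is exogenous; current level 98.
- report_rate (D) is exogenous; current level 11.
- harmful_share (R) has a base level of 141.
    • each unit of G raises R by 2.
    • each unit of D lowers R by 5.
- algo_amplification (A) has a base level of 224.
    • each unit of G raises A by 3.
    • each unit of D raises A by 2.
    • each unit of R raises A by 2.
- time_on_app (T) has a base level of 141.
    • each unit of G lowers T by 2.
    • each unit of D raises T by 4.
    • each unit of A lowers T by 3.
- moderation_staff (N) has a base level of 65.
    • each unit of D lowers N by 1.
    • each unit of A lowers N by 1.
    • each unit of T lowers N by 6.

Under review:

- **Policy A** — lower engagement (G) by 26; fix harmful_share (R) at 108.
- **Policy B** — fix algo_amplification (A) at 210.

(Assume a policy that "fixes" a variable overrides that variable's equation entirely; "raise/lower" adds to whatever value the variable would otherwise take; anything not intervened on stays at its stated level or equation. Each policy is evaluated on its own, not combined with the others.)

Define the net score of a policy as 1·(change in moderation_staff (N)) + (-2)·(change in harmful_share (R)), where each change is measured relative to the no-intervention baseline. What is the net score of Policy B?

Baseline:
  G = 98
  D = 11
  R = 141 + 2·98 − 5·11 = 282
  A = 224 + 3·98 + 2·11 + 2·282 = 1104
  T = 141 − 2·98 + 4·11 − 3·1104 = -3323
  N = 65 − 11 − 1104 − 6·(-3323) = 18888
Policy B (A := 210):
  G = 98
  D = 11
  R = 141 + 2·98 − 5·11 = 282
  A = 210
  T = 141 − 2·98 + 4·11 − 3·210 = -641
  N = 65 − 11 − 210 − 6·(-641) = 3690
ΔN = 3690 − 18888 = -15198; ΔR = 282 − 282 = 0
Score = 1·(-15198) + (-2)·0 = -15198

-15198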